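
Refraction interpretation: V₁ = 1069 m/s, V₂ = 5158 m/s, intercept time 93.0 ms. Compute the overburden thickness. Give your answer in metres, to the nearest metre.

h = tᵢ·V₁·V₂ / (2·√(V₂²−V₁²)).
√(V₂²−V₁²) = √(5158² − 1069²) = 5046.0 m/s.
h = 0.093 s × 1069 × 5158 / (2 × 5046.0) = 50.81 m.

51 m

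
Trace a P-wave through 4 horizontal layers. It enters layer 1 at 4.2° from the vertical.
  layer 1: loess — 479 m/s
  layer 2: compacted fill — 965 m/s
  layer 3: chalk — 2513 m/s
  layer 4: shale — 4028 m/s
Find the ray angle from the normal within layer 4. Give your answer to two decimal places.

38.02°

Snell's law across each interface conserves sin θ / V, so sin θ_4 = V_4·sin θ₁/V₁.
sin θ_4 = 4028 × sin 4.2° / 479 = 0.6159.
θ_4 = 38.02° from the vertical.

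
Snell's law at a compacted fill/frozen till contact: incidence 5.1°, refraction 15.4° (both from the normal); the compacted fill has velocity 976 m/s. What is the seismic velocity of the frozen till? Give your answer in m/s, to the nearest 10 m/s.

Snell's law: sin 5.1°/V₁ = sin 15.4°/V₂.
V₂ = V₁·sin 15.4°/sin 5.1° = 976 × 2.9873 = 2915.63 m/s.

2920 m/s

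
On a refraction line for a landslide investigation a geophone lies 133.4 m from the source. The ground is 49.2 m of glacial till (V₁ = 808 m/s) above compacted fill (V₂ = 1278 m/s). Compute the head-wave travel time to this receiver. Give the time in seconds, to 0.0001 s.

0.1987 s

t = x/V₂ + 2h·√(V₂²−V₁²)/(V₁V₂).
√(V₂²−V₁²) = √(1278²−808²) = 990.2 m/s; delay term = 2·49.2·990.2/(808·1278) = 0.09435 s.
t = 133.4/1278 + 0.09435 = 0.19874 s.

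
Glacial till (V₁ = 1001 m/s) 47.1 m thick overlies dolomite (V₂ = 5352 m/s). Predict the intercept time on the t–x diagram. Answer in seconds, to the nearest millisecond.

0.092 s

θ_c = arcsin(V₁/V₂) = arcsin(1001/5352) = 10.78°; cos θ_c = 0.9824.
tᵢ = 2h·cos θ_c / V₁ = 2·47.1·0.9824 / 1001 = 0.09245 s.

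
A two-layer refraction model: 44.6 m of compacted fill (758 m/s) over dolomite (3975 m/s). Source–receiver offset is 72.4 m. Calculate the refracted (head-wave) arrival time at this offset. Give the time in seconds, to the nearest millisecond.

θ_c = arcsin(V₁/V₂) = arcsin(758/3975) = 10.99°, cos θ_c = 0.9816.
Intercept time tᵢ = 2h cos θ_c / V₁ = 2·44.6·0.9816/758 = 0.11552 s.
t = x/V₂ + tᵢ = 72.4/3975 + 0.11552 = 0.13373 s.

0.134 s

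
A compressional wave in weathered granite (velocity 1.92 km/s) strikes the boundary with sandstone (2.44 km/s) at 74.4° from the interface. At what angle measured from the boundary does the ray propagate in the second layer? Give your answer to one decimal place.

70.0°

Convert to the normal: θ₁ = 90° − 74.4° = 15.6°.
sin θ₁/V₁ = sin θ₂/V₂ ⇒ sin θ₂ = 2.44·sin 15.6°/1.92 = 2.44·0.2689/1.92 = 0.3418.
θ₂ = sin⁻¹(0.3418) = 19.98° (from vertical).
From the interface: 90° − 19.98° = 70.02°.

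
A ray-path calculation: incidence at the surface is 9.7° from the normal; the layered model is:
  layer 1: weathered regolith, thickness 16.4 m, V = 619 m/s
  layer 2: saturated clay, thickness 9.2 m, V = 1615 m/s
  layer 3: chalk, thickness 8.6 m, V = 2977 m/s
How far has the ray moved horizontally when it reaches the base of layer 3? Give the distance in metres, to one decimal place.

19.2 m

Apply Snell's law at each interface; in layer i the horizontal offset is hᵢ·tan θᵢ.
Layer 1: θ = 9.70°; offset = 16.4·tan 9.70° = 2.803 m.
Layer 2: sin θ = 1615·sin 9.7°/619 = 0.4396, θ = 26.08°; offset = 9.2·tan 26.08° = 4.503 m.
Layer 3: sin θ = 2977·sin 9.7°/619 = 0.8103, θ = 54.13°; offset = 8.6·tan 54.13° = 11.893 m.
Σ offsets = 19.199 m.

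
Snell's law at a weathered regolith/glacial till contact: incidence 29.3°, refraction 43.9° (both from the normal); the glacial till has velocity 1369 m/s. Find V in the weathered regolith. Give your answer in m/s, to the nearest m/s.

966 m/s

Snell's law: sin 29.3°/V₁ = sin 43.9°/V₂.
V₁ = V₂·sin 29.3°/sin 43.9° = 1369 × 0.7058 = 966.20 m/s.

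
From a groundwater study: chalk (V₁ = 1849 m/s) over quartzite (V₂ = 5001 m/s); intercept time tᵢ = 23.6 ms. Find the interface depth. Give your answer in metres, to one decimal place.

23.5 m

θ_c = arcsin(1849/5001) = 21.70°; cos θ_c = 0.9291.
tᵢ = 2h cos θ_c/V₁ ⇒ h = tᵢ·V₁/(2 cos θ_c) = 0.0236·1849/(2·0.9291) = 23.48 m.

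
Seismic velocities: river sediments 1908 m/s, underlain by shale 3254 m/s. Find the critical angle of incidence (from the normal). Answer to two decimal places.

35.90°

Critical incidence: sin θ_c = V₁/V₂ = 1908/3254 = 0.5864.
θ_c = arcsin 0.5864 = 35.90°.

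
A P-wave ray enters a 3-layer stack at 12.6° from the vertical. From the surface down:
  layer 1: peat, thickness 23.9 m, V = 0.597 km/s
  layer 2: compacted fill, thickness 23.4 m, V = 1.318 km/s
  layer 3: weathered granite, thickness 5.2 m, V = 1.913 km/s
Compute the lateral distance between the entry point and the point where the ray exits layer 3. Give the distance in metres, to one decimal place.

23.3 m

p = sin θ₁/V₁ = sin 12.6°/0.597 = 3.6540e-01 s/km is conserved through the stack.
Layer 1: θ = 12.60°; offset = 23.9·tan 12.60° = 5.342 m.
Layer 2: sin θ = p·1.318 = 0.4816 → θ = 28.79°; offset = 23.4·tan 28.79° = 12.859 m.
Layer 3: sin θ = p·1.913 = 0.6990 → θ = 44.35°; offset = 5.2·tan 44.35° = 5.083 m.
Summing the layer offsets gives 23.284 m.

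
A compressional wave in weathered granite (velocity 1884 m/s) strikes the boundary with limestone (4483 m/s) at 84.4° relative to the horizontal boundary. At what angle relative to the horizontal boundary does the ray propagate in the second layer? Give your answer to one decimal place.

Convert to the normal: θ₁ = 90° − 84.4° = 5.6°.
Snell's law: sin θ₂ = (V₂/V₁)·sin θ₁ = (4483/1884)·sin 5.6° = 0.2322.
θ₂ = arcsin 0.2322 = 13.43° from the normal.
From the interface: 90° − 13.43° = 76.57°.

76.6°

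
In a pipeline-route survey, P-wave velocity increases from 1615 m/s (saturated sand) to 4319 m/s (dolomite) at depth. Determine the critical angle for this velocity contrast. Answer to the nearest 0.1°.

22.0°

Critical incidence: sin θ_c = V₁/V₂ = 1615/4319 = 0.3739.
θ_c = arcsin 0.3739 = 21.96°.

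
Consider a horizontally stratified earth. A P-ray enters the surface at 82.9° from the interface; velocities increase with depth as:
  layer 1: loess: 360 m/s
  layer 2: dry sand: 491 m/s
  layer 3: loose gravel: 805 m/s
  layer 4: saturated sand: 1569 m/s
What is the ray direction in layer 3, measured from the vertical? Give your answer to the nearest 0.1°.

From the normal: θ₁ = 90° − 82.9° = 7.1°.
Ray parameter p = sin 7.1° / 360 = 3.4334e-04 s/m.
sin θ_3 = p·V_3 = 3.4334e-04 × 805 = 0.2764.
θ_3 = arcsin 0.2764 = 16.04°.

16.0°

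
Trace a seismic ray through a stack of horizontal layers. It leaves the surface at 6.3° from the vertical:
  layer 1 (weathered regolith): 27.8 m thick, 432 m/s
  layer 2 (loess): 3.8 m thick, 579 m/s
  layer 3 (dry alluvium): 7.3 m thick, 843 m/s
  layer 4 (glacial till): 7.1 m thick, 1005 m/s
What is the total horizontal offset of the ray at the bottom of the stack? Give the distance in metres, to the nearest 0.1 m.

p = sin θ₁/V₁ = sin 6.3°/432 = 2.5401e-04 s/m is conserved through the stack.
Layer 1: θ = 6.30°; offset = 27.8·tan 6.30° = 3.069 m.
Layer 2: sin θ = p·579 = 0.1471 → θ = 8.46°; offset = 3.8·tan 8.46° = 0.565 m.
Layer 3: sin θ = p·843 = 0.2141 → θ = 12.36°; offset = 7.3·tan 12.36° = 1.600 m.
Layer 4: sin θ = p·1005 = 0.2553 → θ = 14.79°; offset = 7.1·tan 14.79° = 1.875 m.
Total horizontal offset = 7.109 m.

7.1 m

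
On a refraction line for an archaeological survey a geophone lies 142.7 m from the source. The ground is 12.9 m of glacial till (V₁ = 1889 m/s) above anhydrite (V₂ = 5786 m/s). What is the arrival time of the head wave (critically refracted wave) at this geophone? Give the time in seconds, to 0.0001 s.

t = x/V₂ + 2h·√(V₂²−V₁²)/(V₁V₂).
√(V₂²−V₁²) = √(5786²−1889²) = 5469.0 m/s; delay term = 2·12.9·5469.0/(1889·5786) = 0.01291 s.
t = 142.7/5786 + 0.01291 = 0.03757 s.

0.0376 s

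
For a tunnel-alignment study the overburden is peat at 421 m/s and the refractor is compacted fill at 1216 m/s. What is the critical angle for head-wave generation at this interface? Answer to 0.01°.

At critical incidence the refracted ray runs along the interface (θ₂ = 90°), so sin θ_c = V₁/V₂.
θ_c = arcsin(421/1216) = arcsin 0.3462 = 20.26°.

20.26°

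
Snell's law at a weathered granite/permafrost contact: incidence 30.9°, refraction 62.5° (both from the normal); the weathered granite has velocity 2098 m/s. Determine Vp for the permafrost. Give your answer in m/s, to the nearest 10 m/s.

Snell's law: sin 30.9°/V₁ = sin 62.5°/V₂.
V₂ = V₁·sin 62.5°/sin 30.9° = 2098 × 1.7272 = 3623.76 m/s.

3620 m/s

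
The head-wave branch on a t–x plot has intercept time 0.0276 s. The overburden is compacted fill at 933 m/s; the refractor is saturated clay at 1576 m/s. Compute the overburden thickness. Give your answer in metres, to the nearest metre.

16 m

h = tᵢ·V₁·V₂ / (2·√(V₂²−V₁²)).
√(V₂²−V₁²) = √(1576² − 933²) = 1270.2 m/s.
h = 0.0276 s × 933 × 1576 / (2 × 1270.2) = 15.98 m.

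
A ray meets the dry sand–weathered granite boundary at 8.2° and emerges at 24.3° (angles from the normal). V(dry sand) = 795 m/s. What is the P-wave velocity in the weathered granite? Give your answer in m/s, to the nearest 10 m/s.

2290 m/s

sin 8.2° = 0.1426; sin 24.3° = 0.4115.
V₂ = V₁·(sin θ₂/sin θ₁) = 795·(0.4115/0.1426) = 2293.74 m/s.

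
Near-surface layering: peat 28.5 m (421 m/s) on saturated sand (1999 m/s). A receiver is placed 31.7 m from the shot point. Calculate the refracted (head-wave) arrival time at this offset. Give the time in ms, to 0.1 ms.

t = x/V₂ + 2h·√(V₂²−V₁²)/(V₁V₂).
√(V₂²−V₁²) = √(1999²−421²) = 1954.2 m/s; delay term = 2·28.5·1954.2/(421·1999) = 0.13236 s.
t = 31.7/1999 + 0.13236 = 0.14821 s.

148.2 ms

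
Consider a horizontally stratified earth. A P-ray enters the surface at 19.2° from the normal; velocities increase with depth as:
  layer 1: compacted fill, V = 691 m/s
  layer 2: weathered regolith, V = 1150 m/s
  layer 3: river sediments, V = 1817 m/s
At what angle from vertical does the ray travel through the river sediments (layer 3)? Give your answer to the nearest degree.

60°

Snell's law across each interface conserves sin θ / V, so sin θ_3 = V_3·sin θ₁/V₁.
sin θ_3 = 1817 × sin 19.2° / 691 = 0.8648.
θ_3 = arcsin 0.8648 = 59.86°.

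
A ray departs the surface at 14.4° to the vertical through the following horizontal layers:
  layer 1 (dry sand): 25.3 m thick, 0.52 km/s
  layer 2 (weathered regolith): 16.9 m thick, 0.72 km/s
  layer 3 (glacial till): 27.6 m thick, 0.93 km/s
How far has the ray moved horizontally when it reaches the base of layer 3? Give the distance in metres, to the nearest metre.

p = sin θ₁/V₁ = sin 14.4°/0.52 = 4.7825e-01 s/km is conserved through the stack.
Layer 1: θ = 14.40°; offset = 25.3·tan 14.40° = 6.496 m.
Layer 2: sin θ = p·0.72 = 0.3443 → θ = 20.14°; offset = 16.9·tan 20.14° = 6.198 m.
Layer 3: sin θ = p·0.93 = 0.4448 → θ = 26.41°; offset = 27.6·tan 26.41° = 13.706 m.
Summing the layer offsets gives 26.400 m.

26 m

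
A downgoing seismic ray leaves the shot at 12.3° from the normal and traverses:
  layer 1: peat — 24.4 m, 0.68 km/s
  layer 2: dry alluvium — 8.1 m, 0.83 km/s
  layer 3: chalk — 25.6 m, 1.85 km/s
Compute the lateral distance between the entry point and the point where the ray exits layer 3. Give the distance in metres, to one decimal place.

Ray parameter p = sin 12.3° / 0.68 km/s = 3.1328e-01 s/km.
Layer 1: θ = 12.30°; offset = 24.4·tan 12.30° = 5.320 m.
Layer 2: sin θ = p·0.83 = 0.2600 → θ = 15.07°; offset = 8.1·tan 15.07° = 2.181 m.
Layer 3: sin θ = p·1.85 = 0.5796 → θ = 35.42°; offset = 25.6·tan 35.42° = 18.207 m.
Σ offsets = 25.708 m.

25.7 m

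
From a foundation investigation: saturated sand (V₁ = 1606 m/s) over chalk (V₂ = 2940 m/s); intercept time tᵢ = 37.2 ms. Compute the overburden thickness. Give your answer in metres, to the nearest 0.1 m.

35.7 m

h = tᵢ·V₁·V₂ / (2·√(V₂²−V₁²)).
√(V₂²−V₁²) = √(2940² − 1606²) = 2462.6 m/s.
h = 0.0372 s × 1606 × 2940 / (2 × 2462.6) = 35.66 m.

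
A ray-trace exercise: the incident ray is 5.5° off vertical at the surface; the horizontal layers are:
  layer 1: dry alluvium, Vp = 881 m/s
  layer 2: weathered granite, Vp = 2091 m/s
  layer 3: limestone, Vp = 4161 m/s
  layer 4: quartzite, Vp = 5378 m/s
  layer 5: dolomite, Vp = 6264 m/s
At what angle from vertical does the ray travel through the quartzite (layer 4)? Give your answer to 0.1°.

Ray parameter p = sin 5.5° / 881 = 1.0879e-04 s/m.
sin θ_4 = p·V_4 = 1.0879e-04 × 5378 = 0.5851.
θ_4 = 35.81° from the vertical.

35.8°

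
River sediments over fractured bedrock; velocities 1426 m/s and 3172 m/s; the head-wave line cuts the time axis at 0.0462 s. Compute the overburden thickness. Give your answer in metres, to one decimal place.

θ_c = arcsin(1426/3172) = 26.72°; cos θ_c = 0.8933.
tᵢ = 2h cos θ_c/V₁ ⇒ h = tᵢ·V₁/(2 cos θ_c) = 0.0462·1426/(2·0.8933) = 36.88 m.

36.9 m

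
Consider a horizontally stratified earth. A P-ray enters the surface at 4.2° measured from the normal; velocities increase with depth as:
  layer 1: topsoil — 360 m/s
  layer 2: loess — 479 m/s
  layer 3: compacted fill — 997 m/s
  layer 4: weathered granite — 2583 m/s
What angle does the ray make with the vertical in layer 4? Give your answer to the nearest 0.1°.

31.7°

Ray parameter p = sin 4.2° / 360 = 2.0344e-04 s/m.
sin θ_4 = p·V_4 = 2.0344e-04 × 2583 = 0.5255.
θ_4 = 31.70° from the vertical.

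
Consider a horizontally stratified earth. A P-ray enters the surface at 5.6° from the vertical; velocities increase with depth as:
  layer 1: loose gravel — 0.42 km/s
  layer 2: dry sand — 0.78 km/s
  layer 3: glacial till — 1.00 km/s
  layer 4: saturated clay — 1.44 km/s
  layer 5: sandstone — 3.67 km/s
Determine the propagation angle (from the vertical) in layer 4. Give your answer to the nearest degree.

20°

Snell's law across each interface conserves sin θ / V, so sin θ_4 = V_4·sin θ₁/V₁.
sin θ_4 = 1.44 × sin 5.6° / 0.42 = 0.3346.
θ_4 = arcsin 0.3346 = 19.55°.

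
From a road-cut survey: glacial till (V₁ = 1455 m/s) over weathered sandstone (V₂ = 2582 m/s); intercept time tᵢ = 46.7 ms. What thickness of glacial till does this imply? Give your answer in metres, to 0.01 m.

41.13 m

θ_c = arcsin(1455/2582) = 34.30°; cos θ_c = 0.8261.
tᵢ = 2h cos θ_c/V₁ ⇒ h = tᵢ·V₁/(2 cos θ_c) = 0.0467·1455/(2·0.8261) = 41.13 m.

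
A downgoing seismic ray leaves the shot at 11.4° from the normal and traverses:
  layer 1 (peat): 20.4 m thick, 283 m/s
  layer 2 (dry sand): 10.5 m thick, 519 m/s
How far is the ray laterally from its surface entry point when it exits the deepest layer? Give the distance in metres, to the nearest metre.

Apply Snell's law at each interface; in layer i the horizontal offset is hᵢ·tan θᵢ.
Layer 1: θ = 11.40°; offset = 20.4·tan 11.40° = 4.113 m.
Layer 2: sin θ = 519·sin 11.4°/283 = 0.3625, θ = 21.25°; offset = 10.5·tan 21.25° = 4.084 m.
Summing the layer offsets gives 8.197 m.

8 m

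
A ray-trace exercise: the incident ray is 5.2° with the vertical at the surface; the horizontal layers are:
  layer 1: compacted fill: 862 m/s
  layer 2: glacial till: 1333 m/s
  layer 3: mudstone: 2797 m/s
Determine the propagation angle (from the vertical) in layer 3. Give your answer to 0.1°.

17.1°

Snell's law across each interface conserves sin θ / V, so sin θ_3 = V_3·sin θ₁/V₁.
sin θ_3 = 2797 × sin 5.2° / 862 = 0.2941.
θ_3 = 17.10° from the vertical.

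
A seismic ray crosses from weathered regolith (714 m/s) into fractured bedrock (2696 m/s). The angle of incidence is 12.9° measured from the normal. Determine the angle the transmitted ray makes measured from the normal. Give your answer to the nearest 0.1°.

sin θ₁/V₁ = sin θ₂/V₂ ⇒ sin θ₂ = 2696·sin 12.9°/714 = 2696·0.2233/714 = 0.8430.
θ₂ = sin⁻¹(0.8430) = 57.46° (from vertical).

57.5°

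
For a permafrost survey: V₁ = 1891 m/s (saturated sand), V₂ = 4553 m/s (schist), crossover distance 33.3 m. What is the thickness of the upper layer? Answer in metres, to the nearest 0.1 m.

h = (x_cross/2)·√((V₂−V₁)/(V₂+V₁)).
(V₂−V₁)/(V₂+V₁) = (4553−1891)/(4553+1891) = 0.4131; √ = 0.6427.
h = (33.3/2)·0.6427 = 10.70 m.

10.7 m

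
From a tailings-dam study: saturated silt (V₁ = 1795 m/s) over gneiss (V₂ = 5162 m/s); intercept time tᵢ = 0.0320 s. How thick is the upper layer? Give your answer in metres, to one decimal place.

30.6 m

h = tᵢ·V₁·V₂ / (2·√(V₂²−V₁²)).
√(V₂²−V₁²) = √(5162² − 1795²) = 4839.9 m/s.
h = 0.032 s × 1795 × 5162 / (2 × 4839.9) = 30.63 m.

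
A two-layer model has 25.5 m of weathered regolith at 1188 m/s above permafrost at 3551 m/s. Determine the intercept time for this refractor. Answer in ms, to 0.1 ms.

40.5 ms

θ_c = arcsin(V₁/V₂) = arcsin(1188/3551) = 19.55°; cos θ_c = 0.9424.
tᵢ = 2h·cos θ_c / V₁ = 2·25.5·0.9424 / 1188 = 0.04046 s.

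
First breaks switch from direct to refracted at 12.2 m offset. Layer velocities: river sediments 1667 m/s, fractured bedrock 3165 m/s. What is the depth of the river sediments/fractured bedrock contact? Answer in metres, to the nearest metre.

x_cross = 2h·√((V₂+V₁)/(V₂−V₁)) → h = x_cross / (2·√((V₂+V₁)/(V₂−V₁))).
√((V₂+V₁)/(V₂−V₁)) = √((3165+1667)/(3165−1667)) = 1.7960.
h = 12.2 / (2·1.7960) = 3.40 m.

3 m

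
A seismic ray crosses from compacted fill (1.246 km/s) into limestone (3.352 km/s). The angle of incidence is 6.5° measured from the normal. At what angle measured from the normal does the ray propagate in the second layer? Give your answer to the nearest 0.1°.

17.7°

sin θ₁/V₁ = sin θ₂/V₂ ⇒ sin θ₂ = 3.352·sin 6.5°/1.246 = 3.352·0.1132/1.246 = 0.3045.
θ₂ = arcsin 0.3045 = 17.73° from the normal.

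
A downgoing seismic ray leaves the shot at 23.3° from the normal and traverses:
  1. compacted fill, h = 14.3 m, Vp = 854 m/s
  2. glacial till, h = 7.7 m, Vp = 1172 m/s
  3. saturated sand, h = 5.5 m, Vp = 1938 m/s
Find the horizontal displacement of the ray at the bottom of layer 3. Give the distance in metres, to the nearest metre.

22 m

Apply Snell's law at each interface; in layer i the horizontal offset is hᵢ·tan θᵢ.
Layer 1: θ = 23.30°; offset = 14.3·tan 23.30° = 6.159 m.
Layer 2: sin θ = 1172·sin 23.3°/854 = 0.5428, θ = 32.88°; offset = 7.7·tan 32.88° = 4.977 m.
Layer 3: sin θ = 1938·sin 23.3°/854 = 0.8976, θ = 63.85°; offset = 5.5·tan 63.85° = 11.201 m.
Σ offsets = 22.336 m.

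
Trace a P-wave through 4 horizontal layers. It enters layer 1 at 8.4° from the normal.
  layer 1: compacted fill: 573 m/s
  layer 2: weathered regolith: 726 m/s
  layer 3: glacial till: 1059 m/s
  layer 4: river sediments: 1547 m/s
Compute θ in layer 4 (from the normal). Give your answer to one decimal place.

Ray parameter p = sin 8.4° / 573 = 2.5494e-04 s/m.
sin θ_4 = p·V_4 = 2.5494e-04 × 1547 = 0.3944.
θ_4 = arcsin 0.3944 = 23.23°.

23.2°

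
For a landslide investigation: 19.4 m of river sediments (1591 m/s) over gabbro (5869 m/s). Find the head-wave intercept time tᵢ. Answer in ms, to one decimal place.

23.5 ms

θ_c = arcsin(V₁/V₂) = arcsin(1591/5869) = 15.73°; cos θ_c = 0.9626.
tᵢ = 2h·cos θ_c / V₁ = 2·19.4·0.9626 / 1591 = 0.02347 s.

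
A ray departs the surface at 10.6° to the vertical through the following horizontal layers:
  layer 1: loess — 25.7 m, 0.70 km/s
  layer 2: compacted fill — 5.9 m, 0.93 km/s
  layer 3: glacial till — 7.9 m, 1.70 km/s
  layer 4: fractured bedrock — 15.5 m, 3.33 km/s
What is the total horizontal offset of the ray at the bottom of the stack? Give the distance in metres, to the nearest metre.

Apply Snell's law at each interface; in layer i the horizontal offset is hᵢ·tan θᵢ.
Layer 1: θ = 10.60°; offset = 25.7·tan 10.60° = 4.810 m.
Layer 2: sin θ = 0.93·sin 10.6°/0.70 = 0.2444, θ = 14.15°; offset = 5.9·tan 14.15° = 1.487 m.
Layer 3: sin θ = 1.70·sin 10.6°/0.70 = 0.4467, θ = 26.53°; offset = 7.9·tan 26.53° = 3.945 m.
Layer 4: sin θ = 3.33·sin 10.6°/0.70 = 0.8751, θ = 61.05°; offset = 15.5·tan 61.05° = 28.026 m.
Σ offsets = 38.267 m.

38 m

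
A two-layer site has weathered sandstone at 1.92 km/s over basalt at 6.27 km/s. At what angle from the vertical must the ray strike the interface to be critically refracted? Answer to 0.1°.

17.8°

At critical incidence the refracted ray runs along the interface (θ₂ = 90°), so sin θ_c = V₁/V₂.
θ_c = arcsin(1.92/6.27) = arcsin 0.3062 = 17.83°.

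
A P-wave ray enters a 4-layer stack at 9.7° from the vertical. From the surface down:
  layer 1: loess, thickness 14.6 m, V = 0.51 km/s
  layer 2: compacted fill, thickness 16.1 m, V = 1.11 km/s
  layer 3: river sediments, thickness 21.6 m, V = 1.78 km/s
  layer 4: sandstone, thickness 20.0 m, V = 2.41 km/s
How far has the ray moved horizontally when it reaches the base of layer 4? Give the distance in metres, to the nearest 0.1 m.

Apply Snell's law at each interface; in layer i the horizontal offset is hᵢ·tan θᵢ.
Layer 1: θ = 9.70°; offset = 14.6·tan 9.70° = 2.496 m.
Layer 2: sin θ = 1.11·sin 9.7°/0.51 = 0.3667, θ = 21.51°; offset = 16.1·tan 21.51° = 6.346 m.
Layer 3: sin θ = 1.78·sin 9.7°/0.51 = 0.5881, θ = 36.02°; offset = 21.6·tan 36.02° = 15.705 m.
Layer 4: sin θ = 2.41·sin 9.7°/0.51 = 0.7962, θ = 52.77°; offset = 20.0·tan 52.77° = 26.319 m.
Total horizontal offset = 50.865 m.

50.9 m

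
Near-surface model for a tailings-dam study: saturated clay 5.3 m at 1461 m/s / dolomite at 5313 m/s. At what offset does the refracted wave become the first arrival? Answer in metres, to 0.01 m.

14.06 m

x_cross = 2h·√((V₂+V₁)/(V₂−V₁)).
(V₂+V₁)/(V₂−V₁) = (5313+1461)/(5313−1461) = 1.7586; √ = 1.3261.
x_cross = 2·5.3·1.3261 = 14.06 m.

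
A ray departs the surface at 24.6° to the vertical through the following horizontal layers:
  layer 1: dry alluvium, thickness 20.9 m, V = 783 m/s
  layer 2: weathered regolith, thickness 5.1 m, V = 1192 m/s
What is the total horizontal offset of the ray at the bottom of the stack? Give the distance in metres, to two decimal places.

13.75 m

Apply Snell's law at each interface; in layer i the horizontal offset is hᵢ·tan θᵢ.
Layer 1: θ = 24.60°; offset = 20.9·tan 24.60° = 9.5688 m.
Layer 2: sin θ = 1192·sin 24.6°/783 = 0.6337, θ = 39.33°; offset = 5.1·tan 39.33° = 4.1781 m.
Summing the layer offsets gives 13.7469 m.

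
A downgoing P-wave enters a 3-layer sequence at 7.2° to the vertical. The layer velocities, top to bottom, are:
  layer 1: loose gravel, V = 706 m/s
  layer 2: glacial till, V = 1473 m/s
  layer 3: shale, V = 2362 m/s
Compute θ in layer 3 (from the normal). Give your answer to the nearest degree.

25°

Ray parameter p = sin 7.2° / 706 = 1.7753e-04 s/m.
sin θ_3 = p·V_3 = 1.7753e-04 × 2362 = 0.4193.
θ_3 = arcsin 0.4193 = 24.79°.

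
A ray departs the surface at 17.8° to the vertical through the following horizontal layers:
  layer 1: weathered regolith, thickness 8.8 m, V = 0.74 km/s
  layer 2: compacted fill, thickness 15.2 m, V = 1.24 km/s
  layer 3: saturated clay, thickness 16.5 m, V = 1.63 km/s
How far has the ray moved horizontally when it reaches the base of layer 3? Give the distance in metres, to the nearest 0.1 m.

26.9 m

Ray parameter p = sin 17.8° / 0.74 km/s = 4.1310e-01 s/km.
Layer 1: θ = 17.80°; offset = 8.8·tan 17.80° = 2.825 m.
Layer 2: sin θ = p·1.24 = 0.5122 → θ = 30.81°; offset = 15.2·tan 30.81° = 9.066 m.
Layer 3: sin θ = p·1.63 = 0.6734 → θ = 42.33°; offset = 16.5·tan 42.33° = 15.028 m.
Summing the layer offsets gives 26.919 m.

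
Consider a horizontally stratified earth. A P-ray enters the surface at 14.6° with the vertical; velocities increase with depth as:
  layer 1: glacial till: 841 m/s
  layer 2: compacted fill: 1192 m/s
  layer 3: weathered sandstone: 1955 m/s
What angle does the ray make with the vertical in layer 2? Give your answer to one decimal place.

Ray parameter p = sin 14.6° / 841 = 2.9973e-04 s/m.
sin θ_2 = p·V_2 = 2.9973e-04 × 1192 = 0.3573.
θ_2 = arcsin 0.3573 = 20.93°.

20.9°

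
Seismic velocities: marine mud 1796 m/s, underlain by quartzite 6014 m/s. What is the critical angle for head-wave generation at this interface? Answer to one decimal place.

Critical incidence: sin θ_c = V₁/V₂ = 1796/6014 = 0.2986.
θ_c = arcsin 0.2986 = 17.38°.

17.4°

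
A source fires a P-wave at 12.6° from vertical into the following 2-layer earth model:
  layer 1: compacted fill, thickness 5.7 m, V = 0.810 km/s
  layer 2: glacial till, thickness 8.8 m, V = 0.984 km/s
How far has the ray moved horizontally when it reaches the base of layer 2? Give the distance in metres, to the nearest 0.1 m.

3.7 m

Apply Snell's law at each interface; in layer i the horizontal offset is hᵢ·tan θᵢ.
Layer 1: θ = 12.60°; offset = 5.7·tan 12.60° = 1.274 m.
Layer 2: sin θ = 0.984·sin 12.6°/0.810 = 0.2650, θ = 15.37°; offset = 8.8·tan 15.37° = 2.418 m.
Σ offsets = 3.693 m.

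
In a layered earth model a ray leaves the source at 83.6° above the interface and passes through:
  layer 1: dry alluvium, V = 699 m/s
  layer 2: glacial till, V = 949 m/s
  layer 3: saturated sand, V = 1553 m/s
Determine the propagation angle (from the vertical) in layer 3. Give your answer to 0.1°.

14.3°

From the normal: θ₁ = 90° − 83.6° = 6.4°.
Snell's law across each interface conserves sin θ / V, so sin θ_3 = V_3·sin θ₁/V₁.
sin θ_3 = 1553 × sin 6.4° / 699 = 0.2477.
θ_3 = arcsin 0.2477 = 14.34°.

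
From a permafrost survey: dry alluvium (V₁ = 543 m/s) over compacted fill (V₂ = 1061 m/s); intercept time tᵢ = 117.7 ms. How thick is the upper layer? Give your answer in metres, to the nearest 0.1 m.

37.2 m

h = tᵢ·V₁·V₂ / (2·√(V₂²−V₁²)).
√(V₂²−V₁²) = √(1061² − 543²) = 911.5 m/s.
h = 0.1177 s × 543 × 1061 / (2 × 911.5) = 37.20 m.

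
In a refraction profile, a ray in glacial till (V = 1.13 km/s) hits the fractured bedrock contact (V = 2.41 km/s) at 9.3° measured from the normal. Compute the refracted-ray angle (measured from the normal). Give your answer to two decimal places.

20.16°

Snell's law: sin θ₂ = (V₂/V₁)·sin θ₁ = (2.41/1.13)·sin 9.3° = 0.3447.
θ₂ = sin⁻¹(0.3447) = 20.16° (from vertical).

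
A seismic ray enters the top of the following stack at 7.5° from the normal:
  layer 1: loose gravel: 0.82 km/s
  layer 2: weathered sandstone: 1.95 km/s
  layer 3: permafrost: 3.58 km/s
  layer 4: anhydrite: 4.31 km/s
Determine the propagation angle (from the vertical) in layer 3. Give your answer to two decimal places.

34.74°

Ray parameter p = sin 7.5° / 0.82 = 1.5918e-01 s/km.
sin θ_3 = p·V_3 = 1.5918e-01 × 3.58 = 0.5699.
θ_3 = arcsin 0.5699 = 34.74°.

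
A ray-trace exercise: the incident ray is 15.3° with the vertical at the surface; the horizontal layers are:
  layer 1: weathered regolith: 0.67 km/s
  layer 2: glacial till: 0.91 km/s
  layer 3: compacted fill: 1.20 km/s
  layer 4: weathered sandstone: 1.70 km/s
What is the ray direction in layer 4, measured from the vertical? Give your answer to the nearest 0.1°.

Snell's law across each interface conserves sin θ / V, so sin θ_4 = V_4·sin θ₁/V₁.
sin θ_4 = 1.70 × sin 15.3° / 0.67 = 0.6695.
θ_4 = 42.03° from the vertical.

42.0°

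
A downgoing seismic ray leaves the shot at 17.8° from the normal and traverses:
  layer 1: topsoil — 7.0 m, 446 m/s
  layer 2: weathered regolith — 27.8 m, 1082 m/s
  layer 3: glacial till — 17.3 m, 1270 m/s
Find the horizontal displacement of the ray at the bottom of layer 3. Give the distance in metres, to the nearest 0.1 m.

63.6 m

Ray parameter p = sin 17.8° / 446 m/s = 6.8542e-04 s/m.
Layer 1: θ = 17.80°; offset = 7.0·tan 17.80° = 2.247 m.
Layer 2: sin θ = p·1082 = 0.7416 → θ = 47.87°; offset = 27.8·tan 47.87° = 30.734 m.
Layer 3: sin θ = p·1270 = 0.8705 → θ = 60.51°; offset = 17.3·tan 60.51° = 30.595 m.
Σ offsets = 63.577 m.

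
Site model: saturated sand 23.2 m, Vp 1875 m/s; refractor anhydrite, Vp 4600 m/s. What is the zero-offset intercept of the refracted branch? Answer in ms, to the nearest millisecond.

θ_c = arcsin(V₁/V₂) = arcsin(1875/4600) = 24.05°; cos θ_c = 0.9132.
tᵢ = 2h·cos θ_c / V₁ = 2·23.2·0.9132 / 1875 = 0.02260 s.

23 ms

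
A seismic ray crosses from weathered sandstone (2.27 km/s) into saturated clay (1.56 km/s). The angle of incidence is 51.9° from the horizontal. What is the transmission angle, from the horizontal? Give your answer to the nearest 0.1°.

Convert to the normal: θ₁ = 90° − 51.9° = 38.1°.
sin θ₁/V₁ = sin θ₂/V₂ ⇒ sin θ₂ = 1.56·sin 38.1°/2.27 = 1.56·0.6170/2.27 = 0.4240.
θ₂ = sin⁻¹(0.4240) = 25.09° (from vertical).
From the interface: 90° − 25.09° = 64.91°.

64.9°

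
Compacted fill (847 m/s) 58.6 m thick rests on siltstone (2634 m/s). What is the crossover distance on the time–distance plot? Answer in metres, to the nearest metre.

θ_c = arcsin(847/2634) = 18.76°, so cos θ_c = 0.9469 and tᵢ = 2h cos θ_c/V₁ = 0.1310 s.
At crossover x/V₁ = x/V₂ + tᵢ ⇒ x = tᵢ/(1/V₁ − 1/V₂) = 0.13102/(1.1806e-03 − 3.7965e-04) = 163.58 m.

164 m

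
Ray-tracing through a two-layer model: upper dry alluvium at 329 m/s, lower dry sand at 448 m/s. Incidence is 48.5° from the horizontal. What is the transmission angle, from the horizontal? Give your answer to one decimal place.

Convert to the normal: θ₁ = 90° − 48.5° = 41.5°.
sin θ₁/V₁ = sin θ₂/V₂ ⇒ sin θ₂ = 448·sin 41.5°/329 = 448·0.6626/329 = 0.9023.
θ₂ = sin⁻¹(0.9023) = 64.46° (from vertical).
From the interface: 90° − 64.46° = 25.54°.

25.5°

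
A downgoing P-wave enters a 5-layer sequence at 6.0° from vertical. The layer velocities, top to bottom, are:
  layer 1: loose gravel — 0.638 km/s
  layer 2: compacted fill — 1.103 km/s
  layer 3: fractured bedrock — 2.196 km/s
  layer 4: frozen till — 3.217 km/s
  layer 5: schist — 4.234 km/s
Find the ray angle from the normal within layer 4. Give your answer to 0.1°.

Ray parameter p = sin 6.0° / 0.638 = 1.6384e-01 s/km.
sin θ_4 = p·V_4 = 1.6384e-01 × 3.217 = 0.5271.
θ_4 = 31.81° from the vertical.

31.8°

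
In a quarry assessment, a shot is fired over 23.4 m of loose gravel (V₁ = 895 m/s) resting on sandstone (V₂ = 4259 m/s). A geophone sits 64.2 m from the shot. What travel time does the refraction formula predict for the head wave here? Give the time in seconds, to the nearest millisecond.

0.066 s

θ_c = arcsin(V₁/V₂) = arcsin(895/4259) = 12.13°, cos θ_c = 0.9777.
Intercept time tᵢ = 2h cos θ_c / V₁ = 2·23.4·0.9777/895 = 0.05112 s.
t = x/V₂ + tᵢ = 64.2/4259 + 0.05112 = 0.06620 s.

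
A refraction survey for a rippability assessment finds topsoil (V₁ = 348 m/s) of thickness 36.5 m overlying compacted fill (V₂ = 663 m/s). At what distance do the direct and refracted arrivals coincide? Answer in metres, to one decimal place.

130.8 m

θ_c = arcsin(348/663) = 31.66°, so cos θ_c = 0.8512 and tᵢ = 2h cos θ_c/V₁ = 0.1786 s.
At crossover x/V₁ = x/V₂ + tᵢ ⇒ x = tᵢ/(1/V₁ − 1/V₂) = 0.17855/(2.8736e-03 − 1.5083e-03) = 130.78 m.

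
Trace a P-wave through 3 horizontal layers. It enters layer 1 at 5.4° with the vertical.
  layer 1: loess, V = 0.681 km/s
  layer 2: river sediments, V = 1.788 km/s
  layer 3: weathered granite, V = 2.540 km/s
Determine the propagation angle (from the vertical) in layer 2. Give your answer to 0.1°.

14.3°

Snell's law across each interface conserves sin θ / V, so sin θ_2 = V_2·sin θ₁/V₁.
sin θ_2 = 1.788 × sin 5.4° / 0.681 = 0.2471.
θ_2 = 14.31° from the vertical.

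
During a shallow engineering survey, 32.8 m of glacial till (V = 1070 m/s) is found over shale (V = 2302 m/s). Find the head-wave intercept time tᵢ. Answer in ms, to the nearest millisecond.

54 ms

θ_c = arcsin(V₁/V₂) = arcsin(1070/2302) = 27.70°; cos θ_c = 0.8854.
tᵢ = 2h·cos θ_c / V₁ = 2·32.8·0.8854 / 1070 = 0.05428 s.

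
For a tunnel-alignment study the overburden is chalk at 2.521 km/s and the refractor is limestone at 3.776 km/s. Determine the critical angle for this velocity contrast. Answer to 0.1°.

41.9°

At critical incidence the refracted ray runs along the interface (θ₂ = 90°), so sin θ_c = V₁/V₂.
θ_c = arcsin(2.521/3.776) = arcsin 0.6676 = 41.89°.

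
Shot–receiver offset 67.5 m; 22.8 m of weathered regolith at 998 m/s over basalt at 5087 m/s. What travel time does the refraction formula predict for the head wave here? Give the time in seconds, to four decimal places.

t = x/V₂ + 2h·√(V₂²−V₁²)/(V₁V₂).
√(V₂²−V₁²) = √(5087²−998²) = 4988.1 m/s; delay term = 2·22.8·4988.1/(998·5087) = 0.04480 s.
t = 67.5/5087 + 0.04480 = 0.05807 s.

0.0581 s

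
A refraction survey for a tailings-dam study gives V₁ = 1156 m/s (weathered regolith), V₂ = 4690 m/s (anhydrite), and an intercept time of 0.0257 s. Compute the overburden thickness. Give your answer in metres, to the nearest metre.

h = tᵢ·V₁·V₂ / (2·√(V₂²−V₁²)).
√(V₂²−V₁²) = √(4690² − 1156²) = 4545.3 m/s.
h = 0.0257 s × 1156 × 4690 / (2 × 4545.3) = 15.33 m.

15 m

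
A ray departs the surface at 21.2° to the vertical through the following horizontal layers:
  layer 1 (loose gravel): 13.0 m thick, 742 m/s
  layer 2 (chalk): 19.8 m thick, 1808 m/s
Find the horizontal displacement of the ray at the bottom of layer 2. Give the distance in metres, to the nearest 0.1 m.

p = sin θ₁/V₁ = sin 21.2°/742 = 4.8736e-04 s/m is conserved through the stack.
Layer 1: θ = 21.20°; offset = 13.0·tan 21.20° = 5.042 m.
Layer 2: sin θ = p·1808 = 0.8812 → θ = 61.78°; offset = 19.8·tan 61.78° = 36.899 m.
Total horizontal offset = 41.941 m.

41.9 m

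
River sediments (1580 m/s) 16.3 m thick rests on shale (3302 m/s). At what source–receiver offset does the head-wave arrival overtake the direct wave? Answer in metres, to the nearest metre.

x_cross = 2h·√((V₂+V₁)/(V₂−V₁)).
(V₂+V₁)/(V₂−V₁) = (3302+1580)/(3302−1580) = 2.8351; √ = 1.6838.
x_cross = 2·16.3·1.6838 = 54.89 m.

55 m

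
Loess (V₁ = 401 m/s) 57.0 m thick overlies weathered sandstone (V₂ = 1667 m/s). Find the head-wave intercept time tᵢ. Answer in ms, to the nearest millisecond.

276 ms

tᵢ = 2h·√(V₂²−V₁²)/(V₁V₂).
√(V₂²−V₁²) = √(1667²−401²) = 1618.1 m/s.
tᵢ = 2·57.0·1618.1/(401·1667) = 0.27594 s.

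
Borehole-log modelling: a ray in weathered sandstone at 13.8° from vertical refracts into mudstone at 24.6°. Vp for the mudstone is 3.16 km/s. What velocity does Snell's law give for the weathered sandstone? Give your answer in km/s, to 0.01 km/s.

1.81 km/s

sin 13.8° = 0.2385; sin 24.6° = 0.4163.
V₁ = V₂·(sin θ₁/sin θ₂) = 3.16·(0.2385/0.4163) = 1.81 km/s.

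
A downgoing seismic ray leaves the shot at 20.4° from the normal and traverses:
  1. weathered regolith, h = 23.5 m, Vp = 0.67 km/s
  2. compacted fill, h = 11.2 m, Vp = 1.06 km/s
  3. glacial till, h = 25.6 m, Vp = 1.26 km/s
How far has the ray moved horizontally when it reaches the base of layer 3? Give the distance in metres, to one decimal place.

38.4 m

Ray parameter p = sin 20.4° / 0.67 km/s = 5.2026e-01 s/km.
Layer 1: θ = 20.40°; offset = 23.5·tan 20.40° = 8.740 m.
Layer 2: sin θ = p·1.06 = 0.5515 → θ = 33.47°; offset = 11.2·tan 33.47° = 7.404 m.
Layer 3: sin θ = p·1.26 = 0.6555 → θ = 40.96°; offset = 25.6·tan 40.96° = 22.222 m.
Σ offsets = 38.366 m.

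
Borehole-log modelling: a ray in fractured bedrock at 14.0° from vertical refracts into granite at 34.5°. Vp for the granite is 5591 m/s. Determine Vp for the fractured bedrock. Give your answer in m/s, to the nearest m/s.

2388 m/s

Snell's law: sin 14.0°/V₁ = sin 34.5°/V₂.
V₁ = V₂·sin 14.0°/sin 34.5° = 5591 × 0.4271 = 2388.01 m/s.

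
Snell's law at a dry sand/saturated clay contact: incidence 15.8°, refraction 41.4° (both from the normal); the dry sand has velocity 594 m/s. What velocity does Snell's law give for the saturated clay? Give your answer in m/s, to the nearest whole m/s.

Snell's law: sin 15.8°/V₁ = sin 41.4°/V₂.
V₂ = V₁·sin 41.4°/sin 15.8° = 594 × 2.4288 = 1442.70 m/s.

1443 m/s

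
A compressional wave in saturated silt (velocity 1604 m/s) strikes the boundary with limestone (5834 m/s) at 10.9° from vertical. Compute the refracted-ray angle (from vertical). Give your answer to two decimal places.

sin θ₁/V₁ = sin θ₂/V₂ ⇒ sin θ₂ = 5834·sin 10.9°/1604 = 5834·0.1891/1604 = 0.6878.
θ₂ = arcsin 0.6878 = 43.45° from the normal.

43.45°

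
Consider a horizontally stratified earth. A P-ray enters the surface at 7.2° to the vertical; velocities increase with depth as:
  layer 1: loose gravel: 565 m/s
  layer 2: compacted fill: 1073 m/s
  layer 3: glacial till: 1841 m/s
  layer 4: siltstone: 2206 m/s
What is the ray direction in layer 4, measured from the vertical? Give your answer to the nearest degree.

29°

Snell's law across each interface conserves sin θ / V, so sin θ_4 = V_4·sin θ₁/V₁.
sin θ_4 = 2206 × sin 7.2° / 565 = 0.4894.
θ_4 = arcsin 0.4894 = 29.30°.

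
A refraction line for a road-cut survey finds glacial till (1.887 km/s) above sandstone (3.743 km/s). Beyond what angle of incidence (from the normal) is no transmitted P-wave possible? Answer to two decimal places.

Critical incidence: sin θ_c = V₁/V₂ = 1.887/3.743 = 0.5041.
θ_c = arcsin 0.5041 = 30.27°.

30.27°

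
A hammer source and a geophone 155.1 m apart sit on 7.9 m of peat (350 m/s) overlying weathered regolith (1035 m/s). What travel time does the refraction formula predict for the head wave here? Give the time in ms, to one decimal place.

t = x/V₂ + 2h·√(V₂²−V₁²)/(V₁V₂).
√(V₂²−V₁²) = √(1035²−350²) = 974.0 m/s; delay term = 2·7.9·974.0/(350·1035) = 0.04248 s.
t = 155.1/1035 + 0.04248 = 0.19234 s.

192.3 ms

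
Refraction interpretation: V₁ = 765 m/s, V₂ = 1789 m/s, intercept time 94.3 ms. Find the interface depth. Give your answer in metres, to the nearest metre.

h = tᵢ·V₁·V₂ / (2·√(V₂²−V₁²)).
√(V₂²−V₁²) = √(1789² − 765²) = 1617.2 m/s.
h = 0.0943 s × 765 × 1789 / (2 × 1617.2) = 39.90 m.

40 m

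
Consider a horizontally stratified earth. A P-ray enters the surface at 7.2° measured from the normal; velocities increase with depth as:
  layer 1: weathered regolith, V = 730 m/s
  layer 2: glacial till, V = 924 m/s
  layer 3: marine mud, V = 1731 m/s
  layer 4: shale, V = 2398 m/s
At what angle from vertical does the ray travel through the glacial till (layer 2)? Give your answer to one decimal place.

9.1°

Snell's law across each interface conserves sin θ / V, so sin θ_2 = V_2·sin θ₁/V₁.
sin θ_2 = 924 × sin 7.2° / 730 = 0.1586.
θ_2 = arcsin 0.1586 = 9.13°.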